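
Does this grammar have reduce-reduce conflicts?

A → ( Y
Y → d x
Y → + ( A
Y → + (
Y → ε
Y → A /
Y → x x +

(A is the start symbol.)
A reduce-reduce conflict occurs when an LR(0) state has two complete items [A → α .] and [B → β .] — both call for a reduction, and with no lookahead the parser cannot choose between them.

Augment with A' → A and build the canonical LR(0) collection (I0 = CLOSURE({[A' → . A]}), then GOTO on every symbol after a dot until no new states appear). It has 14 states:
  I0: { [A → . ( Y], [A' → . A] }  — shift
  I1: { [A → ( . Y], [A → . ( Y], [Y → . + ( A], [Y → . + (], [Y → . A /], [Y → . d x], [Y → . x x +], [Y → .] }  — shift, reduce
  I2: { [A' → A .] }  — accept
  I3: { [Y → + . ( A], [Y → + . (] }  — shift
  I4: { [Y → A . /] }  — shift
  I5: { [A → ( Y .] }  — reduce
  I6: { [Y → d . x] }  — shift
  I7: { [Y → x . x +] }  — shift
  I8: { [Y → x x . +] }  — shift
  I9: { [Y → x x + .] }  — reduce
  I10: { [Y → d x .] }  — reduce
  I11: { [Y → A / .] }  — reduce
  I12: { [A → . ( Y], [Y → + ( . A], [Y → + ( .] }  — shift, reduce
  I13: { [Y → + ( A .] }  — reduce

No state contains more than one complete item.

Answer: No reduce-reduce conflicts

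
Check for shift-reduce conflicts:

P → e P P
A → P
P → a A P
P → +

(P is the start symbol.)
No shift-reduce conflicts

A shift-reduce conflict occurs when an LR(0) state has both:
  - a complete (reduce) item [A → α .] (dot at the end), and
  - a shift item [B → β . c γ] (dot before a terminal).

Augment with P' → P and build the canonical LR(0) collection (I0 = CLOSURE({[P' → . P]}), then GOTO on every symbol after a dot until no new states appear). It has 10 states:
  I0: { [P → . +], [P → . a A P], [P → . e P P], [P' → . P] }  — shift
  I1: { [P → + .] }  — reduce
  I2: { [P' → P .] }  — accept
  I3: { [A → . P], [P → . +], [P → . a A P], [P → . e P P], [P → a . A P] }  — shift
  I4: { [P → . +], [P → . a A P], [P → . e P P], [P → e . P P] }  — shift
  I5: { [P → . +], [P → . a A P], [P → . e P P], [P → e P . P] }  — shift
  I6: { [P → e P P .] }  — reduce
  I7: { [P → . +], [P → . a A P], [P → . e P P], [P → a A . P] }  — shift
  I8: { [A → P .] }  — reduce
  I9: { [P → a A P .] }  — reduce

No state contains both a complete item and a shift item.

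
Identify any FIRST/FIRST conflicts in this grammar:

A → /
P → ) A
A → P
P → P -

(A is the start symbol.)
Yes. P → ')' A / P → P '-' on { ')' }

A FIRST/FIRST conflict occurs when two productions N → α and N → β for the same non-terminal have FIRST(α) ∩ FIRST(β) ≠ ∅ (with ε ∈ FIRST of a nullable right-hand side, so two nullable alternatives also conflict).

FIRST sets of the non-terminals at (or reachable through a nullable prefix from) the front of some alternative:
  FIRST(P) = { ')' }

Productions for A:
  A → /: FIRST = { '/' }
  A → P: FIRST = { ')' }
Productions for P:
  P → ) A: FIRST = { ')' }
  P → P -: FIRST = { ')' }

Conflict for P: P → ) A and P → P -
  Overlap: { ')' }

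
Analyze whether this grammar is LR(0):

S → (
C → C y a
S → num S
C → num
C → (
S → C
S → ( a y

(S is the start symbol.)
No. Shift-reduce conflict between [C → ( .] and [S → ( . a y]

Augment with S' → S and build the canonical LR(0) collection (I0 = CLOSURE({[S' → . S]}), then GOTO on every symbol after a dot until no new states appear). It has 10 states:
  I0: { [C → . (], [C → . C y a], [C → . num], [S → . ( a y], [S → . (], [S → . C], [S → . num S], [S' → . S] }  — shift
  I1: { [C → ( .], [S → ( . a y], [S → ( .] }  — shift, 2 reduces
  I2: { [C → C . y a], [S → C .] }  — shift, reduce
  I3: { [S' → S .] }  — accept
  I4: { [C → . (], [C → . C y a], [C → . num], [C → num .], [S → . ( a y], [S → . (], [S → . C], [S → . num S], [S → num . S] }  — shift, reduce
  I5: { [S → num S .] }  — reduce
  I6: { [C → C y . a] }  — shift
  I7: { [C → C y a .] }  — reduce
  I8: { [S → ( a . y] }  — shift
  I9: { [S → ( a y .] }  — reduce

Conflict in state I1:
  Shift-reduce conflict between [C → ( .] and [S → ( . a y]
So the grammar is NOT LR(0).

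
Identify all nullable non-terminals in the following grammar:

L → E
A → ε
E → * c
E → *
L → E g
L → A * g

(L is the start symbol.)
A non-terminal is nullable if it can derive ε (the empty string): either it has an ε-production, or it has a production whose right-hand side consists entirely of nullable non-terminals.

ε-productions: A → ε
So A is immediately nullable.
No further non-terminal can be added: every production for the remaining non-terminals contains a terminal or a non-nullable non-terminal.
Nullable = { 'A' }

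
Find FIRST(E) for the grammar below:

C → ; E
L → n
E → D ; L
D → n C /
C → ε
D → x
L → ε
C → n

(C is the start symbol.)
To compute FIRST(E), examine every production with E on the left-hand side, reading each right-hand side left to right until a non-nullable symbol is reached.

FIRST sets of the other non-terminals involved (by the same procedure, iterated to a fixed point):
  FIRST(D) = { 'n', 'x' }

From E → D ; L:
  - D is a non-terminal: add FIRST(D) \ {ε} = { 'n', 'x' }
    D is not nullable, so stop

Collecting: FIRST(E) = { 'n', 'x' }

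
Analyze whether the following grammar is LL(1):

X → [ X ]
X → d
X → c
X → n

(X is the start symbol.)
A grammar is LL(1) if for each non-terminal N with multiple productions, the predict sets of those productions are pairwise disjoint, where PREDICT(N → α) = (FIRST(α) \ {ε}) ∪ (FOLLOW(N) if α ⇒* ε).

For X:
  PREDICT(X → '[' X ']') = { '[' }
  PREDICT(X → d) = { 'd' }
  PREDICT(X → c) = { 'c' }
  PREDICT(X → n) = { 'n' }

All predict sets are disjoint. The grammar IS LL(1).

Answer: Yes, the grammar is LL(1).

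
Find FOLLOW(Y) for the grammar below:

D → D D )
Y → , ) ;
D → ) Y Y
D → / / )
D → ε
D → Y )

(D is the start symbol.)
In D → ) Y Y: Y is followed by Y, add FIRST(Y) \ {ε} = { ',' }
In D → ) Y Y: Y is at the end, add FOLLOW(D)
In D → Y ): Y is followed by ')', add FIRST(')') \ {ε} = { ')' }

The FOLLOW sets referred to above (computed the same way, to a fixed point):
  FOLLOW(D) = { $, ')', ',', '/' }

Taking the union: FOLLOW(Y) = { $, ')', ',', '/' }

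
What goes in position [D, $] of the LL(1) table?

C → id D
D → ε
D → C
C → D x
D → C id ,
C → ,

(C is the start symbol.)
D → ε

To find M[D, $], we find productions for D where $ is in the predict set (PREDICT(N → α) = (FIRST(α) \ {ε}) ∪ (FOLLOW(N) if α ⇒* ε)).

Relevant sets:
  FIRST(C) = { ',', 'id', 'x' }
  FOLLOW(D) = { $, 'id', 'x' }

D → ε: PREDICT = { $, 'id', 'x' }
  $ is in predict set, so this production goes in M[D, $]
D → C: PREDICT = { ',', 'id', 'x' }
D → C id ,: PREDICT = { ',', 'id', 'x' }

M[D, $] = D → ε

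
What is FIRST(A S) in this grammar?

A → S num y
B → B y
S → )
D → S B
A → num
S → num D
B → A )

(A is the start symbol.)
{ ')', 'num' }

FIRST sets of the non-terminals involved (from the grammar, by fixed-point iteration):
  FIRST(A) = { ')', 'num' }

To compute FIRST(A S), process the symbols left to right:
Symbol A is a non-terminal. Add FIRST(A) \ {ε} = { ')', 'num' }
A is not nullable (ε ∉ FIRST(A)), so stop here.
FIRST(A S) = { ')', 'num' }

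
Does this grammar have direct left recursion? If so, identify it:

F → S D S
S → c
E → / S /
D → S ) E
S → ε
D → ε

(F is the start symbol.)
No direct left recursion

Direct left recursion occurs when N → N α for some non-terminal N (the right-hand side begins with the left-hand side itself).

F → S D S: starts with S
S → c: starts with c
E → / S /: starts with '/'
D → S ) E: starts with S
S → ε: starts with ε
D → ε: starts with ε

No direct left recursion found.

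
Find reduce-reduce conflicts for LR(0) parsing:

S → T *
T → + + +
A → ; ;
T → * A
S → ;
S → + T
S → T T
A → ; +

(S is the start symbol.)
No reduce-reduce conflicts

Augment with S' → S and build the canonical LR(0) collection (I0 = CLOSURE({[S' → . S]}), then GOTO on every symbol after a dot until no new states appear). It has 18 states:
  I0: { [S → . + T], [S → . ;], [S → . T *], [S → . T T], [S' → . S], [T → . * A], [T → . + + +] }  — shift
  I1: { [A → . ; +], [A → . ; ;], [T → * . A] }  — shift
  I2: { [S → + . T], [T → + . + +], [T → . * A], [T → . + + +] }  — shift
  I3: { [S → ; .] }  — reduce
  I4: { [S' → S .] }  — accept
  I5: { [S → T . *], [S → T . T], [T → . * A], [T → . + + +] }  — shift
  I6: { [A → . ; +], [A → . ; ;], [S → T * .], [T → * . A] }  — shift, reduce
  I7: { [T → + . + +] }  — shift
  I8: { [S → T T .] }  — reduce
  I9: { [T → + + . +] }  — shift
  I10: { [T → + + + .] }  — reduce
  I11: { [A → ; . +], [A → ; . ;] }  — shift
  I12: { [T → * A .] }  — reduce
  I13: { [A → ; + .] }  — reduce
  I14: { [A → ; ; .] }  — reduce
  I15: { [T → + + . +], [T → + . + +] }  — shift
  I16: { [S → + T .] }  — reduce
  I17: { [T → + + + .], [T → + + . +] }  — shift, reduce

No state contains more than one complete item.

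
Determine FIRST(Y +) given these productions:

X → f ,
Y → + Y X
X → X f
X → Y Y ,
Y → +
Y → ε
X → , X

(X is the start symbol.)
FIRST sets of the non-terminals involved (from the grammar, by fixed-point iteration):
  FIRST(Y) = { '+', ε }

To compute FIRST(Y +), process the symbols left to right:
Symbol Y is a non-terminal. Add FIRST(Y) \ {ε} = { '+' }
Y is nullable (ε ∈ FIRST(Y)), continue to the next symbol.
Symbol + is a terminal. Add '+' and stop.
FIRST(Y +) = { '+' }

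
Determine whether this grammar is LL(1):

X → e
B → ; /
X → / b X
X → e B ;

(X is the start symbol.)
For X:
  PREDICT(X → e) = { 'e' }
  PREDICT(X → '/' b X) = { '/' }
  PREDICT(X → e B ';') = { 'e' }
B has a single production, so nothing to check there.

Conflict found: Predict set conflict for X: { 'e' }
The grammar is NOT LL(1).

Answer: No. Predict set conflict for X: { 'e' }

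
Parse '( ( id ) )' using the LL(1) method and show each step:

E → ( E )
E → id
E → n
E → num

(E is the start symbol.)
Stack is shown with the top on the left.

Stack      Input         Action
-------------------------------
E $        ( ( id ) ) $  output E → ( E )
( E ) $    ( ( id ) ) $  match '('
E ) $      ( id ) ) $    output E → ( E )
( E ) ) $  ( id ) ) $    match '('
E ) ) $    id ) ) $      output E → id
id ) ) $   id ) ) $      match 'id'
) ) $      ) ) $         match ')'
) $        ) $           match ')'
$          $             accept

The string is accepted.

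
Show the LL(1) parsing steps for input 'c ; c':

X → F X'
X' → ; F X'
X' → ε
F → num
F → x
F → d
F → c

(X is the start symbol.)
LL(1) parsing maintains a stack (initially the start symbol over $) and the input. At each step: if the stack top is a terminal, match it against the current input token; if it is a non-terminal N, replace it with the RHS of M[N, lookahead] (the unique production whose predict set contains the lookahead).

Stack is shown with the top on the left.

Stack     Input    Action
-------------------------
X $       c ; c $  output X → F X'
F X' $    c ; c $  output F → c
c X' $    c ; c $  match 'c'
X' $      ; c $    output X' → ; F X'
; F X' $  ; c $    match ';'
F X' $    c $      output F → c
c X' $    c $      match 'c'
X' $      $        output X' → ε
$         $        accept

The string is accepted.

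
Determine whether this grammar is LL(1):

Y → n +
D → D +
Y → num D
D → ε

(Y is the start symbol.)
Relevant sets:
  FIRST(D) = { '+', ε }
  FOLLOW(D) = { $, '+' }

For Y:
  PREDICT(Y → n '+') = { 'n' }
  PREDICT(Y → num D) = { 'num' }
For D:
  PREDICT(D → D '+') = { '+' }
  PREDICT(D → ε) = { $, '+' }

Conflict found: Predict set conflict for D: { '+' }
The grammar is NOT LL(1).

Answer: No. Predict set conflict for D: { '+' }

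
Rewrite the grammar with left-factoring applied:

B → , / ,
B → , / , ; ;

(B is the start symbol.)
B → , / , B'
B' → ε
B' → ; ;

Left-factoring transforms A → αβ₁ | αβ₂ into A → αA' and A' → β₁ | β₂
(α is the longest common prefix among the alternatives). Repeat until
no nonterminal has two alternatives with a common prefix.

Round 1: B has alternatives sharing prefix ', / ,'. Introduce B': B → , / , B'
  Add: B' → ε
  Add: B' → ; ;

No remaining common prefixes — done.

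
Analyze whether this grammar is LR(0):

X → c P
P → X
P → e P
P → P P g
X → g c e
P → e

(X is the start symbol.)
No. Shift-reduce conflict between [X → c P .] and [P → . e]

Augment with X' → X and build the canonical LR(0) collection (I0 = CLOSURE({[X' → . X]}), then GOTO on every symbol after a dot until no new states appear). It has 12 states:
  I0: { [X → . c P], [X → . g c e], [X' → . X] }  — shift
  I1: { [X' → X .] }  — accept
  I2: { [P → . P P g], [P → . X], [P → . e P], [P → . e], [X → . c P], [X → . g c e], [X → c . P] }  — shift
  I3: { [X → g . c e] }  — shift
  I4: { [X → g c . e] }  — shift
  I5: { [X → g c e .] }  — reduce
  I6: { [P → . P P g], [P → . X], [P → . e P], [P → . e], [P → P . P g], [X → . c P], [X → . g c e], [X → c P .] }  — shift, reduce
  I7: { [P → X .] }  — reduce
  I8: { [P → . P P g], [P → . X], [P → . e P], [P → . e], [P → e . P], [P → e .], [X → . c P], [X → . g c e] }  — shift, reduce
  I9: { [P → . P P g], [P → . X], [P → . e P], [P → . e], [P → P . P g], [P → e P .], [X → . c P], [X → . g c e] }  — shift, reduce
  I10: { [P → . P P g], [P → . X], [P → . e P], [P → . e], [P → P . P g], [P → P P . g], [X → . c P], [X → . g c e] }  — shift
  I11: { [P → P P g .], [X → g . c e] }  — shift, reduce

Conflict in state I6:
  Shift-reduce conflict between [X → c P .] and [P → . e]
So the grammar is NOT LR(0).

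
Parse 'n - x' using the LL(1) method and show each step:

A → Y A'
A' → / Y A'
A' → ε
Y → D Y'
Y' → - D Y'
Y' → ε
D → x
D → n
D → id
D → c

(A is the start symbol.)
LL(1) parsing maintains a stack (initially the start symbol over $) and the input. At each step: if the stack top is a terminal, match it against the current input token; if it is a non-terminal N, replace it with the RHS of M[N, lookahead] (the unique production whose predict set contains the lookahead).

Stack is shown with the top on the left.

Stack        Input    Action
----------------------------
A $          n - x $  output A → Y A'
Y A' $       n - x $  output Y → D Y'
D Y' A' $    n - x $  output D → n
n Y' A' $    n - x $  match 'n'
Y' A' $      - x $    output Y' → - D Y'
- D Y' A' $  - x $    match '-'
D Y' A' $    x $      output D → x
x Y' A' $    x $      match 'x'
Y' A' $      $        output Y' → ε
A' $         $        output A' → ε
$            $        accept

The string is accepted.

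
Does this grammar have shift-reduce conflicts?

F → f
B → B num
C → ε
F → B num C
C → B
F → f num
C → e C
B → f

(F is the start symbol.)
A shift-reduce conflict occurs when an LR(0) state has both:
  - a complete (reduce) item [A → α .] (dot at the end), and
  - a shift item [B → β . c γ] (dot before a terminal).

Augment with F' → F and build the canonical LR(0) collection (I0 = CLOSURE({[F' → . F]}), then GOTO on every symbol after a dot until no new states appear). It has 12 states:
  I0: { [B → . B num], [B → . f], [F → . B num C], [F → . f num], [F → . f], [F' → . F] }  — shift
  I1: { [B → B . num], [F → B . num C] }  — shift
  I2: { [F' → F .] }  — accept
  I3: { [B → f .], [F → f . num], [F → f .] }  — shift, 2 reduces
  I4: { [F → f num .] }  — reduce
  I5: { [B → . B num], [B → . f], [B → B num .], [C → . B], [C → . e C], [C → .], [F → B num . C] }  — shift, 2 reduces
  I6: { [B → B . num], [C → B .] }  — shift, reduce
  I7: { [F → B num C .] }  — reduce
  I8: { [B → . B num], [B → . f], [C → . B], [C → . e C], [C → .], [C → e . C] }  — shift, reduce
  I9: { [B → f .] }  — reduce
  I10: { [C → e C .] }  — reduce
  I11: { [B → B num .] }  — reduce

I3 contains reduce items [B → f .], [F → f .] and shift item [F → f . num] — shift-reduce conflict.
I5 contains reduce items [B → B num .], [C → .] and shift items [B → . f], [C → . e C] — shift-reduce conflict.
I6 contains reduce item [C → B .] and shift item [B → B . num] — shift-reduce conflict.
I8 contains reduce item [C → .] and shift items [B → . f], [C → . e C] — shift-reduce conflict.

Answer: Yes — I3: [B → f .] vs [F → f . num]; I5: [B → B num .] vs [B → . f]; I6: [C → B .] vs [B → B . num]; I8: [C → .] vs [B → . f]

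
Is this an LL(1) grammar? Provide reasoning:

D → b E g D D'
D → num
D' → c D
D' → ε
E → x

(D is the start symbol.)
Relevant sets:
  FOLLOW(D') = { $, 'c' }

For D:
  PREDICT(D → b E g D D') = { 'b' }
  PREDICT(D → num) = { 'num' }
For D':
  PREDICT(D' → c D) = { 'c' }
  PREDICT(D' → ε) = { $, 'c' }
E has a single production, so nothing to check there.

Conflict found: Predict set conflict for D': { 'c' }
The grammar is NOT LL(1).

Answer: No. Predict set conflict for D': { 'c' }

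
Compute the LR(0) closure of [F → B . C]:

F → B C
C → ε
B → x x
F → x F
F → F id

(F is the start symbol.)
To compute CLOSURE, for each item [A → α.Bβ] where B is a non-terminal, add [B → .γ] for all productions B → γ; repeat for the newly added items until nothing changes.

Start with: [F → B . C]
  [F → B . C] has the dot before C: add [C → .]
No further items can be added.

CLOSURE = { [C → .], [F → B . C] }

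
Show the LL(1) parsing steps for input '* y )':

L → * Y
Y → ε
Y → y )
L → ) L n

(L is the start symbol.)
LL(1) parsing maintains a stack (initially the start symbol over $) and the input. At each step: if the stack top is a terminal, match it against the current input token; if it is a non-terminal N, replace it with the RHS of M[N, lookahead] (the unique production whose predict set contains the lookahead).

Stack is shown with the top on the left.

Stack  Input    Action
----------------------
L $    * y ) $  output L → * Y
* Y $  * y ) $  match '*'
Y $    y ) $    output Y → y )
y ) $  y ) $    match 'y'
) $    ) $      match ')'
$      $        accept

The string is accepted.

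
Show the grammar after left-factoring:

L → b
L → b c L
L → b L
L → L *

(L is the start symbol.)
L → b L'
L' → ε
L' → c L
L' → L
L → L *

Left-factoring transforms A → αβ₁ | αβ₂ into A → αA' and A' → β₁ | β₂
(α is the longest common prefix among the alternatives). Repeat until
no nonterminal has two alternatives with a common prefix.

Round 1: L has alternatives sharing prefix 'b'. Introduce L': L → b L'
  Add: L' → ε
  Add: L' → c L
  Add: L' → L

No remaining common prefixes — done.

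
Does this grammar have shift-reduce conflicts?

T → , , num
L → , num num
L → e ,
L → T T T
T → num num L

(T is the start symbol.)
No shift-reduce conflicts

A shift-reduce conflict occurs when an LR(0) state has both:
  - a complete (reduce) item [A → α .] (dot at the end), and
  - a shift item [B → β . c γ] (dot before a terminal).

Augment with T' → T and build the canonical LR(0) collection (I0 = CLOSURE({[T' → . T]}), then GOTO on every symbol after a dot until no new states appear). It has 16 states:
  I0: { [T → . , , num], [T → . num num L], [T' → . T] }  — shift
  I1: { [T → , . , num] }  — shift
  I2: { [T' → T .] }  — accept
  I3: { [T → num . num L] }  — shift
  I4: { [L → . , num num], [L → . T T T], [L → . e ,], [T → . , , num], [T → . num num L], [T → num num . L] }  — shift
  I5: { [L → , . num num], [T → , . , num] }  — shift
  I6: { [T → num num L .] }  — reduce
  I7: { [L → T . T T], [T → . , , num], [T → . num num L] }  — shift
  I8: { [L → e . ,] }  — shift
  I9: { [L → e , .] }  — reduce
  I10: { [L → T T . T], [T → . , , num], [T → . num num L] }  — shift
  I11: { [L → T T T .] }  — reduce
  I12: { [T → , , . num] }  — shift
  I13: { [L → , num . num] }  — shift
  I14: { [L → , num num .] }  — reduce
  I15: { [T → , , num .] }  — reduce

No state contains both a complete item and a shift item.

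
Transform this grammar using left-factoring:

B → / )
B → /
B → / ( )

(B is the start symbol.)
Left-factoring transforms A → αβ₁ | αβ₂ into A → αA' and A' → β₁ | β₂
(α is the longest common prefix among the alternatives). Repeat until
no nonterminal has two alternatives with a common prefix.

Round 1: B has alternatives sharing prefix '/'. Introduce B': B → / B'
  Add: B' → )
  Add: B' → ε
  Add: B' → ( )

No remaining common prefixes — done.

Resulting grammar:
B → / B'
B' → )
B' → ε
B' → ( )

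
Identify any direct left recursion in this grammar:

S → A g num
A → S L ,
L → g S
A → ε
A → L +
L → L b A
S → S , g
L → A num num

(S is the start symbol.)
S → A g num: starts with A
A → S L ,: starts with S
L → g S: starts with g
A → ε: starts with ε
A → L +: starts with L
L → L b A: LEFT RECURSIVE (starts with L)
S → S , g: LEFT RECURSIVE (starts with S)
L → A num num: starts with A

The grammar has direct left recursion on: L, S.

Answer: Yes, L, S are left-recursive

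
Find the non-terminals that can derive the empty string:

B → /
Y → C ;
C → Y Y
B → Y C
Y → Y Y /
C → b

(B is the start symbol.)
There are no ε-productions, so no non-terminal can derive ε.
No non-terminals are nullable.

Answer: None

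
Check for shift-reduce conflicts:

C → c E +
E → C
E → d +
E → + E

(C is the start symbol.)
A shift-reduce conflict occurs when an LR(0) state has both:
  - a complete (reduce) item [A → α .] (dot at the end), and
  - a shift item [B → β . c γ] (dot before a terminal).

Augment with C' → C and build the canonical LR(0) collection (I0 = CLOSURE({[C' → . C]}), then GOTO on every symbol after a dot until no new states appear). It has 10 states:
  I0: { [C → . c E +], [C' → . C] }  — shift
  I1: { [C' → C .] }  — accept
  I2: { [C → . c E +], [C → c . E +], [E → . + E], [E → . C], [E → . d +] }  — shift
  I3: { [C → . c E +], [E → + . E], [E → . + E], [E → . C], [E → . d +] }  — shift
  I4: { [E → C .] }  — reduce
  I5: { [C → c E . +] }  — shift
  I6: { [E → d . +] }  — shift
  I7: { [E → d + .] }  — reduce
  I8: { [C → c E + .] }  — reduce
  I9: { [E → + E .] }  — reduce

No state contains both a complete item and a shift item.

Answer: No shift-reduce conflicts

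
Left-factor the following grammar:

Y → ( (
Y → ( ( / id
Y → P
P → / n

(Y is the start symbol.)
Y → ( ( Y'
Y' → ε
Y' → / id
Y → P
P → / n

Left-factoring transforms A → αβ₁ | αβ₂ into A → αA' and A' → β₁ | β₂
(α is the longest common prefix among the alternatives). Repeat until
no nonterminal has two alternatives with a common prefix.

Round 1: Y has alternatives sharing prefix '( ('. Introduce Y': Y → ( ( Y'
  Add: Y' → ε
  Add: Y' → / id

No remaining common prefixes — done.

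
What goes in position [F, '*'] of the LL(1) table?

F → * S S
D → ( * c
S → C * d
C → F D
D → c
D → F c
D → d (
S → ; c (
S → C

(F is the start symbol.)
F → * S S

To find M[F, '*'], we find productions for F where '*' is in the predict set (PREDICT(N → α) = (FIRST(α) \ {ε}) ∪ (FOLLOW(N) if α ⇒* ε)).

F → * S S: PREDICT = { '*' }
  '*' is in predict set, so this production goes in M[F, '*']

M[F, '*'] = F → * S S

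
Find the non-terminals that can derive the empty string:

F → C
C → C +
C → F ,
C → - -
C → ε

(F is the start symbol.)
ε-productions: C → ε
So C is immediately nullable.
F → C: every symbol on the right is nullable, so F is nullable too.
Every non-terminal is now nullable.
Nullable = { 'C', 'F' }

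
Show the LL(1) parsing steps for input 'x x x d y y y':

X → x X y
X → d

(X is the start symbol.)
LL(1) parsing maintains a stack (initially the start symbol over $) and the input. At each step: if the stack top is a terminal, match it against the current input token; if it is a non-terminal N, replace it with the RHS of M[N, lookahead] (the unique production whose predict set contains the lookahead).

Stack is shown with the top on the left.

Stack        Input            Action
------------------------------------
X $          x x x d y y y $  output X → x X y
x X y $      x x x d y y y $  match 'x'
X y $        x x d y y y $    output X → x X y
x X y y $    x x d y y y $    match 'x'
X y y $      x d y y y $      output X → x X y
x X y y y $  x d y y y $      match 'x'
X y y y $    d y y y $        output X → d
d y y y $    d y y y $        match 'd'
y y y $      y y y $          match 'y'
y y $        y y $            match 'y'
y $          y $              match 'y'
$            $                accept

The string is accepted.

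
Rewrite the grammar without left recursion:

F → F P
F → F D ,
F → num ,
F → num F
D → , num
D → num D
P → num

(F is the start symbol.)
F is directly left-recursive. The standard transformation for
  A → A α₁ | ... | A α_m | β₁ | ... | β_n
is
  A  → β₁ A' | ... | β_n A'
  A' → α₁ A' | ... | α_m A' | ε

F → num , becomes F → num , F'
F → num F becomes F → num F F'
F → F P becomes F' → P F'
F → F D , becomes F' → D , F'
Add F' → ε

Productions for other non-terminals are unchanged:
  D → , num
  D → num D
  P → num

Resulting grammar:
F → num , F'
F → num F F'
F' → P F'
F' → D , F'
F' → ε
D → , num
D → num D
P → num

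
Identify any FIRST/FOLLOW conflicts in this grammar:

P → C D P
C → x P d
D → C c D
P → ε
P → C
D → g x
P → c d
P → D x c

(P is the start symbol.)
No FIRST/FOLLOW conflicts.

Nullable non-terminals: P.
FIRST sets used below: FIRST(C) = { 'x' }, FIRST(D) = { 'g', 'x' }

P: nullable alternative(s) P → ε; FOLLOW(P) = { $, 'd' }
  P → C D P: FIRST \ {ε} = { 'x' } — disjoint from FOLLOW(P)
  P → ε: FIRST \ {ε} = { } — this is the only nullable alternative, skip
  P → C: FIRST \ {ε} = { 'x' } — disjoint from FOLLOW(P)
  P → c d: FIRST \ {ε} = { 'c' } — disjoint from FOLLOW(P)
  P → D x c: FIRST \ {ε} = { 'g', 'x' } — disjoint from FOLLOW(P)

C, D have no nullable alternative, so no FIRST/FOLLOW check is needed there.

No FIRST/FOLLOW conflicts found.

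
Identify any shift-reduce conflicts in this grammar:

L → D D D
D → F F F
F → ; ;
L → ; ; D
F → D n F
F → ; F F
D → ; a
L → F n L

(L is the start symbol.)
A shift-reduce conflict occurs when an LR(0) state has both:
  - a complete (reduce) item [A → α .] (dot at the end), and
  - a shift item [B → β . c γ] (dot before a terminal).

Augment with L' → L and build the canonical LR(0) collection (I0 = CLOSURE({[L' → . L]}), then GOTO on every symbol after a dot until no new states appear). It has 22 states:
  I0: { [D → . ; a], [D → . F F F], [F → . ; ;], [F → . ; F F], [F → . D n F], [L → . ; ; D], [L → . D D D], [L → . F n L], [L' → . L] }  — shift
  I1: { [D → . ; a], [D → . F F F], [D → ; . a], [F → . ; ;], [F → . ; F F], [F → . D n F], [F → ; . ;], [F → ; . F F], [L → ; . ; D] }  — shift
  I2: { [D → . ; a], [D → . F F F], [F → . ; ;], [F → . ; F F], [F → . D n F], [F → D . n F], [L → D . D D] }  — shift
  I3: { [D → . ; a], [D → . F F F], [D → F . F F], [F → . ; ;], [F → . ; F F], [F → . D n F], [L → F . n L] }  — shift
  I4: { [L' → L .] }  — accept
  I5: { [D → . ; a], [D → . F F F], [D → ; . a], [F → . ; ;], [F → . ; F F], [F → . D n F], [F → ; . ;], [F → ; . F F] }  — shift
  I6: { [F → D . n F] }  — shift
  I7: { [D → . ; a], [D → . F F F], [D → F . F F], [D → F F . F], [F → . ; ;], [F → . ; F F], [F → . D n F] }  — shift
  I8: { [D → . ; a], [D → . F F F], [F → . ; ;], [F → . ; F F], [F → . D n F], [L → . ; ; D], [L → . D D D], [L → . F n L], [L → F n . L] }  — shift
  I9: { [L → F n L .] }  — reduce
  I10: { [D → . ; a], [D → . F F F], [D → F . F F], [D → F F . F], [D → F F F .], [F → . ; ;], [F → . ; F F], [F → . D n F] }  — shift, reduce
  I11: { [D → . ; a], [D → . F F F], [F → . ; ;], [F → . ; F F], [F → . D n F], [F → D n . F] }  — shift
  I12: { [D → . ; a], [D → . F F F], [D → F . F F], [F → . ; ;], [F → . ; F F], [F → . D n F], [F → D n F .] }  — shift, reduce
  I13: { [D → . ; a], [D → . F F F], [D → ; . a], [F → . ; ;], [F → . ; F F], [F → . D n F], [F → ; . ;], [F → ; . F F], [F → ; ; .] }  — shift, reduce
  I14: { [D → . ; a], [D → . F F F], [D → F . F F], [F → . ; ;], [F → . ; F F], [F → . D n F], [F → ; F . F] }  — shift
  I15: { [D → ; a .] }  — reduce
  I16: { [D → . ; a], [D → . F F F], [D → F . F F], [D → F F . F], [F → . ; ;], [F → . ; F F], [F → . D n F], [F → ; F F .] }  — shift, reduce
  I17: { [D → . ; a], [D → . F F F], [F → . ; ;], [F → . ; F F], [F → . D n F], [F → D . n F], [L → D D . D] }  — shift
  I18: { [D → . ; a], [D → . F F F], [D → F . F F], [F → . ; ;], [F → . ; F F], [F → . D n F] }  — shift
  I19: { [F → D . n F], [L → D D D .] }  — shift, reduce
  I20: { [D → . ; a], [D → . F F F], [D → ; . a], [F → . ; ;], [F → . ; F F], [F → . D n F], [F → ; . ;], [F → ; . F F], [F → ; ; .], [L → ; ; . D] }  — shift, reduce
  I21: { [F → D . n F], [L → ; ; D .] }  — shift, reduce

I10 contains reduce item [D → F F F .] and shift items [D → . ; a], [F → . ; ;], [F → . ; F F] — shift-reduce conflict.
I12 contains reduce item [F → D n F .] and shift items [D → . ; a], [F → . ; ;], [F → . ; F F] — shift-reduce conflict.
I13 contains reduce item [F → ; ; .] and shift items [D → . ; a], [D → ; . a], [F → . ; ;], [F → ; . ;], [F → . ; F F] — shift-reduce conflict.
I16 contains reduce item [F → ; F F .] and shift items [D → . ; a], [F → . ; ;], [F → . ; F F] — shift-reduce conflict.
I19 contains reduce item [L → D D D .] and shift item [F → D . n F] — shift-reduce conflict.
I20 contains reduce item [F → ; ; .] and shift items [D → . ; a], [D → ; . a], [F → . ; ;], [F → ; . ;], [F → . ; F F] — shift-reduce conflict.
I21 contains reduce item [L → ; ; D .] and shift item [F → D . n F] — shift-reduce conflict.

Answer: Yes — I10: [D → F F F .] vs [D → . ; a]; I12: [F → D n F .] vs [D → . ; a]; I13: [F → ; ; .] vs [D → . ; a]; I16: [F → ; F F .] vs [D → . ; a]; I19: [L → D D D .] vs [F → D . n F]; I20: [F → ; ; .] vs [D → . ; a]; I21: [L → ; ; D .] vs [F → D . n F]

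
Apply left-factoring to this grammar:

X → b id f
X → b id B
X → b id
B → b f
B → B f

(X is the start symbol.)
Left-factoring transforms A → αβ₁ | αβ₂ into A → αA' and A' → β₁ | β₂
(α is the longest common prefix among the alternatives). Repeat until
no nonterminal has two alternatives with a common prefix.

Round 1: X has alternatives sharing prefix 'b id'. Introduce X': X → b id X'
  Add: X' → f
  Add: X' → B
  Add: X' → ε

No remaining common prefixes — done.

Resulting grammar:
X → b id X'
X' → f
X' → B
X' → ε
B → b f
B → B f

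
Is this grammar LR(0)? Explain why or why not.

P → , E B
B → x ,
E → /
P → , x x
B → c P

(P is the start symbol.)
Augment with P' → P and build the canonical LR(0) collection (I0 = CLOSURE({[P' → . P]}), then GOTO on every symbol after a dot until no new states appear). It has 12 states:
  I0: { [P → . , E B], [P → . , x x], [P' → . P] }  — shift
  I1: { [E → . /], [P → , . E B], [P → , . x x] }  — shift
  I2: { [P' → P .] }  — accept
  I3: { [E → / .] }  — reduce
  I4: { [B → . c P], [B → . x ,], [P → , E . B] }  — shift
  I5: { [P → , x . x] }  — shift
  I6: { [P → , x x .] }  — reduce
  I7: { [P → , E B .] }  — reduce
  I8: { [B → c . P], [P → . , E B], [P → . , x x] }  — shift
  I9: { [B → x . ,] }  — shift
  I10: { [B → x , .] }  — reduce
  I11: { [B → c P .] }  — reduce

Every state is either a pure shift/goto state or contains exactly one complete item and nothing to shift — no conflicts. The grammar is LR(0).

Answer: Yes, the grammar is LR(0)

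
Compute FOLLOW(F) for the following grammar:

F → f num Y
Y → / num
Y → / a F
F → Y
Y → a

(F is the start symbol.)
{ $ }

F is the start symbol, so $ ∈ FOLLOW(F).
In Y → / a F: F is at the end, add FOLLOW(Y)

The FOLLOW sets referred to above (computed the same way, to a fixed point):
  FOLLOW(Y) = { $ }

Taking the union: FOLLOW(F) = { $ }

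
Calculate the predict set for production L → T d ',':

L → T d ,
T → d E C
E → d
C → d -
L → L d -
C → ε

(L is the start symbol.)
{ 'd' }

PREDICT(L → T d ',') = (FIRST(RHS) \ {ε}) ∪ (FOLLOW(L) if ε ∈ FIRST(RHS), i.e. RHS ⇒* ε)
FIRST(T) = { 'd' }
FIRST(T d ',') = { 'd' }
ε ∉ FIRST(T d ','), so FOLLOW(L) is not added.
PREDICT(L → T d ',') = { 'd' }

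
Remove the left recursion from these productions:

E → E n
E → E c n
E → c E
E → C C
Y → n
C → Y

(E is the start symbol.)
E is directly left-recursive. The standard transformation for
  A → A α₁ | ... | A α_m | β₁ | ... | β_n
is
  A  → β₁ A' | ... | β_n A'
  A' → α₁ A' | ... | α_m A' | ε

E → c E becomes E → c E E'
E → C C becomes E → C C E'
E → E n becomes E' → n E'
E → E c n becomes E' → c n E'
Add E' → ε

Productions for other non-terminals are unchanged:
  Y → n
  C → Y

Resulting grammar:
E → c E E'
E → C C E'
E' → n E'
E' → c n E'
E' → ε
Y → n
C → Y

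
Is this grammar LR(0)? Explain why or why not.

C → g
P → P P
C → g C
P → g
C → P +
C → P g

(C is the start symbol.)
Augment with C' → C and build the canonical LR(0) collection (I0 = CLOSURE({[C' → . C]}), then GOTO on every symbol after a dot until no new states appear). It has 9 states:
  I0: { [C → . P +], [C → . P g], [C → . g C], [C → . g], [C' → . C], [P → . P P], [P → . g] }  — shift
  I1: { [C' → C .] }  — accept
  I2: { [C → P . +], [C → P . g], [P → . P P], [P → . g], [P → P . P] }  — shift
  I3: { [C → . P +], [C → . P g], [C → . g C], [C → . g], [C → g . C], [C → g .], [P → . P P], [P → . g], [P → g .] }  — shift, 2 reduces
  I4: { [C → g C .] }  — reduce
  I5: { [C → P + .] }  — reduce
  I6: { [P → . P P], [P → . g], [P → P . P], [P → P P .] }  — shift, reduce
  I7: { [C → P g .], [P → g .] }  — 2 reduces
  I8: { [P → g .] }  — reduce

Conflict in state I3:
  Shift-reduce conflict between [C → g .] and [C → . g]
So the grammar is NOT LR(0).

Answer: No. Shift-reduce conflict between [C → g .] and [C → . g]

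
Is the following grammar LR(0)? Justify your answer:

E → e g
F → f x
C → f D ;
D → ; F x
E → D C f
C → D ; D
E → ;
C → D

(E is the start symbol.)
No. Shift-reduce conflict between [E → ; .] and [F → . f x]

A grammar is LR(0) if no state in the canonical LR(0) collection has:
  - both a shift item (dot before a terminal) and a complete item (shift-reduce conflict), or
  - two or more complete items (reduce-reduce conflict; the accept item [E' → E .] counts as a complete item here).

Augment with E' → E and build the canonical LR(0) collection (I0 = CLOSURE({[E' → . E]}), then GOTO on every symbol after a dot until no new states appear). It has 19 states:
  I0: { [D → . ; F x], [E → . ;], [E → . D C f], [E → . e g], [E' → . E] }  — shift
  I1: { [D → ; . F x], [E → ; .], [F → . f x] }  — shift, reduce
  I2: { [C → . D ; D], [C → . D], [C → . f D ;], [D → . ; F x], [E → D . C f] }  — shift
  I3: { [E' → E .] }  — accept
  I4: { [E → e . g] }  — shift
  I5: { [E → e g .] }  — reduce
  I6: { [D → ; . F x], [F → . f x] }  — shift
  I7: { [E → D C . f] }  — shift
  I8: { [C → D . ; D], [C → D .] }  — shift, reduce
  I9: { [C → f . D ;], [D → . ; F x] }  — shift
  I10: { [C → f D . ;] }  — shift
  I11: { [C → f D ; .] }  — reduce
  I12: { [C → D ; . D], [D → . ; F x] }  — shift
  I13: { [C → D ; D .] }  — reduce
  I14: { [E → D C f .] }  — reduce
  I15: { [D → ; F . x] }  — shift
  I16: { [F → f . x] }  — shift
  I17: { [F → f x .] }  — reduce
  I18: { [D → ; F x .] }  — reduce

Conflict in state I1:
  Shift-reduce conflict between [E → ; .] and [F → . f x]
So the grammar is NOT LR(0).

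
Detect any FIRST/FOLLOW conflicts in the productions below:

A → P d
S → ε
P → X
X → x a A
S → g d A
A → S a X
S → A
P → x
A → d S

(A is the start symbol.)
Yes. S → A with FOLLOW(S) on { 'a', 'd' }

A FIRST/FOLLOW conflict occurs when a non-terminal N has a nullable alternative N → β (β ⇒* ε) and another alternative N → α with FIRST(α) ∩ FOLLOW(N) ≠ ∅: on such a lookahead the parser cannot decide between expanding α and letting N vanish via β.

Nullable non-terminals: S.
FIRST sets used below: FIRST(A) = { 'a', 'd', 'g', 'x' }

S: nullable alternative(s) S → ε; FOLLOW(S) = { $, 'a', 'd' }
  S → ε: FIRST \ {ε} = { } — this is the only nullable alternative, skip
  S → g d A: FIRST \ {ε} = { 'g' } — disjoint from FOLLOW(S)
  S → A: FIRST \ {ε} = { 'a', 'd', 'g', 'x' } — overlaps FOLLOW(S) on { 'a', 'd' }: CONFLICT

A, P, X have no nullable alternative, so no FIRST/FOLLOW check is needed there.

So the grammar has 1 FIRST/FOLLOW conflict (marked CONFLICT above).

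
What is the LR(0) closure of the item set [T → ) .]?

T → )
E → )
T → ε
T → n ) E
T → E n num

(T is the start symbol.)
{ [T → ) .] }

Start with: [T → ) .]
The dot is at the end, so nothing is added.

CLOSURE = { [T → ) .] }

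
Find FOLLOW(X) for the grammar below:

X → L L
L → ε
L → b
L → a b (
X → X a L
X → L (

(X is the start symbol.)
{ $, 'a' }

X is the start symbol, so $ ∈ FOLLOW(X).
In X → X a L: X is followed by a L, add FIRST(a L) \ {ε} = { 'a' }

Taking the union: FOLLOW(X) = { $, 'a' }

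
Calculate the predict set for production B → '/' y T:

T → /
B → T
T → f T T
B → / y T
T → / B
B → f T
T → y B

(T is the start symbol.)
{ '/' }

PREDICT(B → '/' y T) = (FIRST(RHS) \ {ε}) ∪ (FOLLOW(B) if ε ∈ FIRST(RHS), i.e. RHS ⇒* ε)
FIRST('/' y T) = { '/' }
ε ∉ FIRST('/' y T), so FOLLOW(B) is not added.
PREDICT(B → '/' y T) = { '/' }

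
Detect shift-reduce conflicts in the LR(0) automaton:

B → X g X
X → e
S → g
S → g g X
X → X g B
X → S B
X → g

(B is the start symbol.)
A shift-reduce conflict occurs when an LR(0) state has both:
  - a complete (reduce) item [A → α .] (dot at the end), and
  - a shift item [B → β . c γ] (dot before a terminal).

Augment with B' → B and build the canonical LR(0) collection (I0 = CLOSURE({[B' → . B]}), then GOTO on every symbol after a dot until no new states appear). It has 13 states:
  I0: { [B → . X g X], [B' → . B], [S → . g g X], [S → . g], [X → . S B], [X → . X g B], [X → . e], [X → . g] }  — shift
  I1: { [B' → B .] }  — accept
  I2: { [B → . X g X], [S → . g g X], [S → . g], [X → . S B], [X → . X g B], [X → . e], [X → . g], [X → S . B] }  — shift
  I3: { [B → X . g X], [X → X . g B] }  — shift
  I4: { [X → e .] }  — reduce
  I5: { [S → g . g X], [S → g .], [X → g .] }  — shift, 2 reduces
  I6: { [S → . g g X], [S → . g], [S → g g . X], [X → . S B], [X → . X g B], [X → . e], [X → . g] }  — shift
  I7: { [S → g g X .], [X → X . g B] }  — shift, reduce
  I8: { [B → . X g X], [S → . g g X], [S → . g], [X → . S B], [X → . X g B], [X → . e], [X → . g], [X → X g . B] }  — shift
  I9: { [X → X g B .] }  — reduce
  I10: { [B → . X g X], [B → X g . X], [S → . g g X], [S → . g], [X → . S B], [X → . X g B], [X → . e], [X → . g], [X → X g . B] }  — shift
  I11: { [B → X . g X], [B → X g X .], [X → X . g B] }  — shift, reduce
  I12: { [X → S B .] }  — reduce

I5 contains reduce items [S → g .], [X → g .] and shift item [S → g . g X] — shift-reduce conflict.
I7 contains reduce item [S → g g X .] and shift item [X → X . g B] — shift-reduce conflict.
I11 contains reduce item [B → X g X .] and shift items [B → X . g X], [X → X . g B] — shift-reduce conflict.

Answer: Yes — I5: [S → g .] vs [S → g . g X]; I7: [S → g g X .] vs [X → X . g B]; I11: [B → X g X .] vs [B → X . g X]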